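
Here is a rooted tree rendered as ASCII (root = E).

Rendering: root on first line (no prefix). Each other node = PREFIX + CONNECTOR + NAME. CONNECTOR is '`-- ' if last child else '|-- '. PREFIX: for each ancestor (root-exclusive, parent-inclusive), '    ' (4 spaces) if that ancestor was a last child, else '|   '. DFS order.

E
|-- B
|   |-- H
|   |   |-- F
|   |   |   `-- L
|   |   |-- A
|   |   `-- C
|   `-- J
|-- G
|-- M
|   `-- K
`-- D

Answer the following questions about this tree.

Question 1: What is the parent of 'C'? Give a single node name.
Answer: H

Derivation:
Scan adjacency: C appears as child of H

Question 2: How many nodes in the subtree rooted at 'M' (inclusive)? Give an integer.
Answer: 2

Derivation:
Subtree rooted at M contains: K, M
Count = 2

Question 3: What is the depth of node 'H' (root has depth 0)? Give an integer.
Answer: 2

Derivation:
Path from root to H: E -> B -> H
Depth = number of edges = 2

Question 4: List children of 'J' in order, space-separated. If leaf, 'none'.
Node J's children (from adjacency): (leaf)

Answer: none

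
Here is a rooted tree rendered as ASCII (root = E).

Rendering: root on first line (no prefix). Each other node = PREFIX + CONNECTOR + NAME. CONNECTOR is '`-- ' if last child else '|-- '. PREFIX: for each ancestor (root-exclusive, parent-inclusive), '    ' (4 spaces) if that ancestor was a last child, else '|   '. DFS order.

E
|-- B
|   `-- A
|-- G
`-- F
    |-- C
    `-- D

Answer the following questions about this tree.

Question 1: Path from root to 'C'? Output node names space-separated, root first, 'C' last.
Answer: E F C

Derivation:
Walk down from root: E -> F -> C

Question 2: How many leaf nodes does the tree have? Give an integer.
Leaves (nodes with no children): A, C, D, G

Answer: 4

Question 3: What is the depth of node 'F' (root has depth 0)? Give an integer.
Path from root to F: E -> F
Depth = number of edges = 1

Answer: 1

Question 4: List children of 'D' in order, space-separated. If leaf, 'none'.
Node D's children (from adjacency): (leaf)

Answer: none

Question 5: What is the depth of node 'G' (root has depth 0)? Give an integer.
Path from root to G: E -> G
Depth = number of edges = 1

Answer: 1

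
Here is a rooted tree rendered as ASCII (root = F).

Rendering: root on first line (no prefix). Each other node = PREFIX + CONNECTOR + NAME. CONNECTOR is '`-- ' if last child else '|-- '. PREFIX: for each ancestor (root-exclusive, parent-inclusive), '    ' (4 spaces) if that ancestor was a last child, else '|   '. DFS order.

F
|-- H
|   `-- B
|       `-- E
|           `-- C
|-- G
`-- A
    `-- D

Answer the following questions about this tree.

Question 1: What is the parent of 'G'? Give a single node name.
Answer: F

Derivation:
Scan adjacency: G appears as child of F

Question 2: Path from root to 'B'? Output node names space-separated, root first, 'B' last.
Answer: F H B

Derivation:
Walk down from root: F -> H -> B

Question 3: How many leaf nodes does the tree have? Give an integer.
Leaves (nodes with no children): C, D, G

Answer: 3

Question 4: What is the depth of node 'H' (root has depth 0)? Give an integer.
Path from root to H: F -> H
Depth = number of edges = 1

Answer: 1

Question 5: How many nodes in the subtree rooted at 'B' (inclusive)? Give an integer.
Answer: 3

Derivation:
Subtree rooted at B contains: B, C, E
Count = 3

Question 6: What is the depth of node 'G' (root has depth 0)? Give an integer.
Answer: 1

Derivation:
Path from root to G: F -> G
Depth = number of edges = 1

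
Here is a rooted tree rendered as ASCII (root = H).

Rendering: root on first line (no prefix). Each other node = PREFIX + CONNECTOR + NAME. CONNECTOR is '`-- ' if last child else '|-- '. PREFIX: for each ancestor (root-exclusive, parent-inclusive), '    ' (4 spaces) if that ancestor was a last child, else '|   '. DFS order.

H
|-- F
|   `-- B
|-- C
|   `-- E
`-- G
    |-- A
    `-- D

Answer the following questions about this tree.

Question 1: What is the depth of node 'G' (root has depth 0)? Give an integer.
Answer: 1

Derivation:
Path from root to G: H -> G
Depth = number of edges = 1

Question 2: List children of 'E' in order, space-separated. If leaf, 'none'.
Answer: none

Derivation:
Node E's children (from adjacency): (leaf)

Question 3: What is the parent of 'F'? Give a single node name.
Scan adjacency: F appears as child of H

Answer: H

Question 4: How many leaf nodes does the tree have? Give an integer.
Leaves (nodes with no children): A, B, D, E

Answer: 4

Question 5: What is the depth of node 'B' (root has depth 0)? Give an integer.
Answer: 2

Derivation:
Path from root to B: H -> F -> B
Depth = number of edges = 2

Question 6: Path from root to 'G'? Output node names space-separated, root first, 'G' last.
Answer: H G

Derivation:
Walk down from root: H -> G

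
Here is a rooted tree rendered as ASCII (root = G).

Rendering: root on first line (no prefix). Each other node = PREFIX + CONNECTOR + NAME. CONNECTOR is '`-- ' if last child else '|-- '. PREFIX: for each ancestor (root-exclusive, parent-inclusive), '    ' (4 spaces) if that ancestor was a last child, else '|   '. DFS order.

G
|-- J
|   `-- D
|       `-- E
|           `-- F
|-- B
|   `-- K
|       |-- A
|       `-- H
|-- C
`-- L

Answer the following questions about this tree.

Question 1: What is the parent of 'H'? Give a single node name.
Answer: K

Derivation:
Scan adjacency: H appears as child of K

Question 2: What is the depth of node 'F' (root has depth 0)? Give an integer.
Path from root to F: G -> J -> D -> E -> F
Depth = number of edges = 4

Answer: 4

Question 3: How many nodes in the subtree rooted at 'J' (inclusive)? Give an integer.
Subtree rooted at J contains: D, E, F, J
Count = 4

Answer: 4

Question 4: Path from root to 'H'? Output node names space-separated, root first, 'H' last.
Answer: G B K H

Derivation:
Walk down from root: G -> B -> K -> H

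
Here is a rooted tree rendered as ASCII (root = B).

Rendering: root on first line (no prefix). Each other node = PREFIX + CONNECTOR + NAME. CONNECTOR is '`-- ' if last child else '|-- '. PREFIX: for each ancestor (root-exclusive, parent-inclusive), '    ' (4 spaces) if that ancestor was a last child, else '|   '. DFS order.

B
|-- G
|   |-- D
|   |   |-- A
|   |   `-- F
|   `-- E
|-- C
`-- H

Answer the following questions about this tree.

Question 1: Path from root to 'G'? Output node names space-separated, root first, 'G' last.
Walk down from root: B -> G

Answer: B G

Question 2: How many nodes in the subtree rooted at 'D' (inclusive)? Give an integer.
Subtree rooted at D contains: A, D, F
Count = 3

Answer: 3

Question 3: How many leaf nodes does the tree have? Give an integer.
Answer: 5

Derivation:
Leaves (nodes with no children): A, C, E, F, H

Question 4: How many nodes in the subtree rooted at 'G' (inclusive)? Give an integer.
Answer: 5

Derivation:
Subtree rooted at G contains: A, D, E, F, G
Count = 5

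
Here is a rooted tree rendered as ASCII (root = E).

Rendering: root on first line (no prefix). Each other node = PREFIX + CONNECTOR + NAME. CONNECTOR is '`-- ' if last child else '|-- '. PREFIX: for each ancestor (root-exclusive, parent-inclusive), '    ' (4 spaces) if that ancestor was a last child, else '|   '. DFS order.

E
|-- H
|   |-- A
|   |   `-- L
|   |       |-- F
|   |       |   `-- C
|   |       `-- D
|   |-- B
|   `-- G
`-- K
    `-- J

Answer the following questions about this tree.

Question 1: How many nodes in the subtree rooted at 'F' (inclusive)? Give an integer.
Subtree rooted at F contains: C, F
Count = 2

Answer: 2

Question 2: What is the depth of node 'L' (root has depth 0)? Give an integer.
Answer: 3

Derivation:
Path from root to L: E -> H -> A -> L
Depth = number of edges = 3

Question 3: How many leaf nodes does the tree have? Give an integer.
Leaves (nodes with no children): B, C, D, G, J

Answer: 5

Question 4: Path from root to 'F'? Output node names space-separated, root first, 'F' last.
Walk down from root: E -> H -> A -> L -> F

Answer: E H A L F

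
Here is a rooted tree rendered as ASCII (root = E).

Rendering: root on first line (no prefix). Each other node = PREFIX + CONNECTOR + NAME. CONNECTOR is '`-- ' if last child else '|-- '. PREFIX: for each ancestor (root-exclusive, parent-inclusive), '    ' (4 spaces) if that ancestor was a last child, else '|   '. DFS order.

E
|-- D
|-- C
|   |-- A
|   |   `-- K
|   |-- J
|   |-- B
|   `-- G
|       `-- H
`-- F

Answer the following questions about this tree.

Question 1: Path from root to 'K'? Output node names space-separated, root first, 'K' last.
Answer: E C A K

Derivation:
Walk down from root: E -> C -> A -> K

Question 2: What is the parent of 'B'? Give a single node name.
Scan adjacency: B appears as child of C

Answer: C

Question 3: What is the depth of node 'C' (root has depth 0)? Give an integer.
Path from root to C: E -> C
Depth = number of edges = 1

Answer: 1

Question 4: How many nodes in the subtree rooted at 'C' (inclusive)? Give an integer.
Answer: 7

Derivation:
Subtree rooted at C contains: A, B, C, G, H, J, K
Count = 7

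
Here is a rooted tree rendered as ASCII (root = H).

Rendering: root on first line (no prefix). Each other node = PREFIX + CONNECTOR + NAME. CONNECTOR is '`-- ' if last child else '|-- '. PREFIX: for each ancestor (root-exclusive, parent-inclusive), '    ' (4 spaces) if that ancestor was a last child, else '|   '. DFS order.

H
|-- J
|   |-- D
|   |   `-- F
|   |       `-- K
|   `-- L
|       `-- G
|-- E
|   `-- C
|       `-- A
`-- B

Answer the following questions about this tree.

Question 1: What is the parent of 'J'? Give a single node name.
Scan adjacency: J appears as child of H

Answer: H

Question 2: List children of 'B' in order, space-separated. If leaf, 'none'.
Node B's children (from adjacency): (leaf)

Answer: none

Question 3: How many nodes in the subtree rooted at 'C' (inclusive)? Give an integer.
Answer: 2

Derivation:
Subtree rooted at C contains: A, C
Count = 2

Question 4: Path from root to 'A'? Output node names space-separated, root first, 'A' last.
Answer: H E C A

Derivation:
Walk down from root: H -> E -> C -> A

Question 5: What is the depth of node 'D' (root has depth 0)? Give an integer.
Path from root to D: H -> J -> D
Depth = number of edges = 2

Answer: 2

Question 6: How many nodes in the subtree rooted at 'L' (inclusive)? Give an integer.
Subtree rooted at L contains: G, L
Count = 2

Answer: 2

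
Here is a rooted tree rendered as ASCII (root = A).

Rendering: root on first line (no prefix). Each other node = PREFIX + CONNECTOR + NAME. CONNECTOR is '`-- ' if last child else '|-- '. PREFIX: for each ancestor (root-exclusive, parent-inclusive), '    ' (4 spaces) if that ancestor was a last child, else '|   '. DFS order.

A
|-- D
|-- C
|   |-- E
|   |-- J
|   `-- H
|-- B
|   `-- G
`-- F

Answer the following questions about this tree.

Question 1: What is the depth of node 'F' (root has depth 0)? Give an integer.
Path from root to F: A -> F
Depth = number of edges = 1

Answer: 1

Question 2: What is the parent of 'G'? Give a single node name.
Answer: B

Derivation:
Scan adjacency: G appears as child of B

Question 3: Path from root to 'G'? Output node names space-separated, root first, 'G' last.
Answer: A B G

Derivation:
Walk down from root: A -> B -> G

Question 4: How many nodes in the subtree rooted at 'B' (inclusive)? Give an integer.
Subtree rooted at B contains: B, G
Count = 2

Answer: 2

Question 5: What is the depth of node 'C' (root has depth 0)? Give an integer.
Answer: 1

Derivation:
Path from root to C: A -> C
Depth = number of edges = 1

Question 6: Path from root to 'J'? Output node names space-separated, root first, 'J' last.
Walk down from root: A -> C -> J

Answer: A C J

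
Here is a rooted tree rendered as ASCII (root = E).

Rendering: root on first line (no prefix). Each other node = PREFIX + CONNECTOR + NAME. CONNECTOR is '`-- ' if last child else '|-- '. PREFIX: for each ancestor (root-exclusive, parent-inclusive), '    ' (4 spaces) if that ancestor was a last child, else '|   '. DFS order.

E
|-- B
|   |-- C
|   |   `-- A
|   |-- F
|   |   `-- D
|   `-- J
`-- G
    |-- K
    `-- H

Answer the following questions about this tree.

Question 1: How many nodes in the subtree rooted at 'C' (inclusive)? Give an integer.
Answer: 2

Derivation:
Subtree rooted at C contains: A, C
Count = 2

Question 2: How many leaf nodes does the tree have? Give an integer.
Answer: 5

Derivation:
Leaves (nodes with no children): A, D, H, J, K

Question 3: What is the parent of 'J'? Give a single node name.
Answer: B

Derivation:
Scan adjacency: J appears as child of B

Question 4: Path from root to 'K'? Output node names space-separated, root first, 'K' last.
Walk down from root: E -> G -> K

Answer: E G K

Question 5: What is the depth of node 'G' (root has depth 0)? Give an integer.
Path from root to G: E -> G
Depth = number of edges = 1

Answer: 1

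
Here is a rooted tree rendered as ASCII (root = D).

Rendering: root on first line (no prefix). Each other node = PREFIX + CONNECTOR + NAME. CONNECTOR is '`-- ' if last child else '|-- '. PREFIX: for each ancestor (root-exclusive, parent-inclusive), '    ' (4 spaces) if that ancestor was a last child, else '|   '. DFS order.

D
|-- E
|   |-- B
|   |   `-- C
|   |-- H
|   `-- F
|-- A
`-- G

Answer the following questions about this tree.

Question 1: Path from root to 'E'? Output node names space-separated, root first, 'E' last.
Walk down from root: D -> E

Answer: D E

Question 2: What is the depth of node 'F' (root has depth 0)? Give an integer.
Path from root to F: D -> E -> F
Depth = number of edges = 2

Answer: 2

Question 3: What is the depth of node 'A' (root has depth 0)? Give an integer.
Path from root to A: D -> A
Depth = number of edges = 1

Answer: 1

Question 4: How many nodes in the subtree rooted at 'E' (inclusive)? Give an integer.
Answer: 5

Derivation:
Subtree rooted at E contains: B, C, E, F, H
Count = 5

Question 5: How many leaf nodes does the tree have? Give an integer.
Leaves (nodes with no children): A, C, F, G, H

Answer: 5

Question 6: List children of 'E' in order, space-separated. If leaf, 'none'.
Answer: B H F

Derivation:
Node E's children (from adjacency): B, H, F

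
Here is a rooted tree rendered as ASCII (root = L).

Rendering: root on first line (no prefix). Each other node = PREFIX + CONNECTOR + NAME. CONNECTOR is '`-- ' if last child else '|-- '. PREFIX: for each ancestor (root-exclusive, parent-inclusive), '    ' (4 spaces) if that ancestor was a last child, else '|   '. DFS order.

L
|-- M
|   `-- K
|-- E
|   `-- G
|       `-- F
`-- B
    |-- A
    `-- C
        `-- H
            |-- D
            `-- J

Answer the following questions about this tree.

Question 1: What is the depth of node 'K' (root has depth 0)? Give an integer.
Answer: 2

Derivation:
Path from root to K: L -> M -> K
Depth = number of edges = 2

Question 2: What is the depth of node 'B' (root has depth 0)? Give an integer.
Path from root to B: L -> B
Depth = number of edges = 1

Answer: 1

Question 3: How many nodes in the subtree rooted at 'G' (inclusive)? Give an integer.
Subtree rooted at G contains: F, G
Count = 2

Answer: 2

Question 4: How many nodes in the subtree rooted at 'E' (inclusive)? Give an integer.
Subtree rooted at E contains: E, F, G
Count = 3

Answer: 3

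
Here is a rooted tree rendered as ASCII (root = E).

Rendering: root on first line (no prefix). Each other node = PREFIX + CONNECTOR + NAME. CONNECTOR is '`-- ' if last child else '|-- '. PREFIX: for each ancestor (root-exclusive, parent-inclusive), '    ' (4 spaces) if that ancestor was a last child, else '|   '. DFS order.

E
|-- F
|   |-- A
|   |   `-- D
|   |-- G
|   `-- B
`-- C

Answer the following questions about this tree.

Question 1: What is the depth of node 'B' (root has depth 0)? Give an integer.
Answer: 2

Derivation:
Path from root to B: E -> F -> B
Depth = number of edges = 2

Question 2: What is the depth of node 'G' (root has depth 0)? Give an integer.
Answer: 2

Derivation:
Path from root to G: E -> F -> G
Depth = number of edges = 2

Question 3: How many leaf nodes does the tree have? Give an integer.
Leaves (nodes with no children): B, C, D, G

Answer: 4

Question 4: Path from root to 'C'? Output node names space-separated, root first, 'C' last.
Walk down from root: E -> C

Answer: E C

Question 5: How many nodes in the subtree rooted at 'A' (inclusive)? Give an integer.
Subtree rooted at A contains: A, D
Count = 2

Answer: 2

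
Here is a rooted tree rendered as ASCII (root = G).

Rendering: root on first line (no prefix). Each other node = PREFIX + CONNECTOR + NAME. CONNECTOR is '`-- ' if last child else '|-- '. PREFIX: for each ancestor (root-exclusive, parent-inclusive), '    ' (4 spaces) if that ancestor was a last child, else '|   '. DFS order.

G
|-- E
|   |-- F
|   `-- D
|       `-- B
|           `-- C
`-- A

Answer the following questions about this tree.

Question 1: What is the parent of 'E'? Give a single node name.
Scan adjacency: E appears as child of G

Answer: G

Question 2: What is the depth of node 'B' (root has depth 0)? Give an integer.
Path from root to B: G -> E -> D -> B
Depth = number of edges = 3

Answer: 3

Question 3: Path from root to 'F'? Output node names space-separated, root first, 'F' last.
Answer: G E F

Derivation:
Walk down from root: G -> E -> F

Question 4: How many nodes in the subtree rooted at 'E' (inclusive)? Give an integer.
Answer: 5

Derivation:
Subtree rooted at E contains: B, C, D, E, F
Count = 5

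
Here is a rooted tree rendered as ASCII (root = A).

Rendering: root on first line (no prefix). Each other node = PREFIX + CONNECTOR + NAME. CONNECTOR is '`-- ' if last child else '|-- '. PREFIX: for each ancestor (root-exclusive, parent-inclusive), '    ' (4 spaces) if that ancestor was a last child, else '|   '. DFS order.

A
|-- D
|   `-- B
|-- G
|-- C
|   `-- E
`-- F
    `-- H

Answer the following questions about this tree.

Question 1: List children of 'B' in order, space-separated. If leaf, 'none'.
Answer: none

Derivation:
Node B's children (from adjacency): (leaf)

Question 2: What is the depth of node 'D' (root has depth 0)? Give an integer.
Answer: 1

Derivation:
Path from root to D: A -> D
Depth = number of edges = 1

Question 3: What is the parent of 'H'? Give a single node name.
Scan adjacency: H appears as child of F

Answer: F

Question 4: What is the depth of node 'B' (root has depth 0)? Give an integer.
Answer: 2

Derivation:
Path from root to B: A -> D -> B
Depth = number of edges = 2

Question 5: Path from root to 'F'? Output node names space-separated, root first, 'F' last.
Answer: A F

Derivation:
Walk down from root: A -> F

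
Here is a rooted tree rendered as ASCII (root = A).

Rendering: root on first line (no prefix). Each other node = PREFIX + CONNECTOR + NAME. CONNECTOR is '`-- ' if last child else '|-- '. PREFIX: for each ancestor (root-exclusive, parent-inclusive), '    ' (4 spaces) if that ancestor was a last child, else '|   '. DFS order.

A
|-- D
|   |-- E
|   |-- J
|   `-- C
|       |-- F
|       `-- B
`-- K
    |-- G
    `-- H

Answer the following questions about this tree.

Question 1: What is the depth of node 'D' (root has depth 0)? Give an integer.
Path from root to D: A -> D
Depth = number of edges = 1

Answer: 1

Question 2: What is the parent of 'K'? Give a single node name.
Answer: A

Derivation:
Scan adjacency: K appears as child of A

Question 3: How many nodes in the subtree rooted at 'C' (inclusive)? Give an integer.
Answer: 3

Derivation:
Subtree rooted at C contains: B, C, F
Count = 3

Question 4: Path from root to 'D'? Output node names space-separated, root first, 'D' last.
Walk down from root: A -> D

Answer: A D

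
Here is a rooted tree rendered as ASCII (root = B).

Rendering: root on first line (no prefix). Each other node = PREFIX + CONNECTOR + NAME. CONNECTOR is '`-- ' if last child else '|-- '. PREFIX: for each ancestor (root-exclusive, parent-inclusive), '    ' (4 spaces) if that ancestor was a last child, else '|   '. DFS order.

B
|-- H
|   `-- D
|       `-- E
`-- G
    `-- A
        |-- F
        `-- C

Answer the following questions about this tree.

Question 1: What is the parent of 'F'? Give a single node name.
Scan adjacency: F appears as child of A

Answer: A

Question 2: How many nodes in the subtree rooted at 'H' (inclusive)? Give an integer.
Subtree rooted at H contains: D, E, H
Count = 3

Answer: 3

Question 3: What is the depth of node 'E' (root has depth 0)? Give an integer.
Answer: 3

Derivation:
Path from root to E: B -> H -> D -> E
Depth = number of edges = 3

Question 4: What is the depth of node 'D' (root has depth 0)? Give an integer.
Answer: 2

Derivation:
Path from root to D: B -> H -> D
Depth = number of edges = 2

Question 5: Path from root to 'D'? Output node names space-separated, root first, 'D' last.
Answer: B H D

Derivation:
Walk down from root: B -> H -> D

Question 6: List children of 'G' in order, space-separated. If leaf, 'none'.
Answer: A

Derivation:
Node G's children (from adjacency): A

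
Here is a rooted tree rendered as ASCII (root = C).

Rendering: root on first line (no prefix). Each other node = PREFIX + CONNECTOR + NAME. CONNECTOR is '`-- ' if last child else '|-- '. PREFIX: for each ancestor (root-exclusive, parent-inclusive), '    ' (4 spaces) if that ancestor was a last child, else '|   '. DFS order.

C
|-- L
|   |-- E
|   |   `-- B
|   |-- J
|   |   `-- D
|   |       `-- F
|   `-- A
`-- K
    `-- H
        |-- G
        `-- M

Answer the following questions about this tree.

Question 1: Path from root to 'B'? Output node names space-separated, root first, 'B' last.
Answer: C L E B

Derivation:
Walk down from root: C -> L -> E -> B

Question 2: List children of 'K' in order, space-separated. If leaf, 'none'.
Node K's children (from adjacency): H

Answer: H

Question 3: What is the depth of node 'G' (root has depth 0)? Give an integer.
Answer: 3

Derivation:
Path from root to G: C -> K -> H -> G
Depth = number of edges = 3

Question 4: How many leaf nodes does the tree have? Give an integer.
Answer: 5

Derivation:
Leaves (nodes with no children): A, B, F, G, M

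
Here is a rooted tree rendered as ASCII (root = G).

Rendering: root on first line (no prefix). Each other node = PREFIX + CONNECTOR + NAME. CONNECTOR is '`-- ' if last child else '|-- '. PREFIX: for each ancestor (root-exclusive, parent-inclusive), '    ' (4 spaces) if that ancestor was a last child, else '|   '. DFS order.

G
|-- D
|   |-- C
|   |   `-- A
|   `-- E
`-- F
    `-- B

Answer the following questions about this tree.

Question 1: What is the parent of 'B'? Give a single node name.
Scan adjacency: B appears as child of F

Answer: F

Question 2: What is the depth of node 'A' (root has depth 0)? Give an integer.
Answer: 3

Derivation:
Path from root to A: G -> D -> C -> A
Depth = number of edges = 3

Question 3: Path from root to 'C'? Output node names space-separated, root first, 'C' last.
Answer: G D C

Derivation:
Walk down from root: G -> D -> C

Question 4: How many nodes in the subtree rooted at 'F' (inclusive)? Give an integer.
Subtree rooted at F contains: B, F
Count = 2

Answer: 2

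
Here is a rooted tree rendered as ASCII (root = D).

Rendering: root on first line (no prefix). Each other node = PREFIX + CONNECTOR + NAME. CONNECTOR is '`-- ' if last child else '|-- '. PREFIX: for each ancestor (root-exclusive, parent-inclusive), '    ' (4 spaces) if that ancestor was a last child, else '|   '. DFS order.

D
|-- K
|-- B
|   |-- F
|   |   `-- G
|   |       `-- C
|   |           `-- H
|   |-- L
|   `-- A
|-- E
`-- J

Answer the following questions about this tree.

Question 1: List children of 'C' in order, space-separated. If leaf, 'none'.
Answer: H

Derivation:
Node C's children (from adjacency): H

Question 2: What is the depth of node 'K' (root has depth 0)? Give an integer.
Answer: 1

Derivation:
Path from root to K: D -> K
Depth = number of edges = 1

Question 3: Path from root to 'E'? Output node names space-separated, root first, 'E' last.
Walk down from root: D -> E

Answer: D E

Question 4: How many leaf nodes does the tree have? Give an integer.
Answer: 6

Derivation:
Leaves (nodes with no children): A, E, H, J, K, L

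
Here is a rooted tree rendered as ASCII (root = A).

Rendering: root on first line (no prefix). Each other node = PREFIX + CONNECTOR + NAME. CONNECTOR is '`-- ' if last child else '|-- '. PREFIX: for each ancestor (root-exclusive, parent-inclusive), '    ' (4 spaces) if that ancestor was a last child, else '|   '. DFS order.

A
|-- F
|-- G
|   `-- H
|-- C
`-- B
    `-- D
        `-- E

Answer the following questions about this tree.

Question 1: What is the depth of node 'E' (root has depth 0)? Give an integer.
Path from root to E: A -> B -> D -> E
Depth = number of edges = 3

Answer: 3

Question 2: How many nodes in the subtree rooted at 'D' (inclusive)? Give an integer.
Answer: 2

Derivation:
Subtree rooted at D contains: D, E
Count = 2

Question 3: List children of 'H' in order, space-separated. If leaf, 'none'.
Node H's children (from adjacency): (leaf)

Answer: none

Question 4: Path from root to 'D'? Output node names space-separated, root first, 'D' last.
Answer: A B D

Derivation:
Walk down from root: A -> B -> D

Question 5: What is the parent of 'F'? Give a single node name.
Answer: A

Derivation:
Scan adjacency: F appears as child of A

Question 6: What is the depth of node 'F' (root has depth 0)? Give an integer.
Answer: 1

Derivation:
Path from root to F: A -> F
Depth = number of edges = 1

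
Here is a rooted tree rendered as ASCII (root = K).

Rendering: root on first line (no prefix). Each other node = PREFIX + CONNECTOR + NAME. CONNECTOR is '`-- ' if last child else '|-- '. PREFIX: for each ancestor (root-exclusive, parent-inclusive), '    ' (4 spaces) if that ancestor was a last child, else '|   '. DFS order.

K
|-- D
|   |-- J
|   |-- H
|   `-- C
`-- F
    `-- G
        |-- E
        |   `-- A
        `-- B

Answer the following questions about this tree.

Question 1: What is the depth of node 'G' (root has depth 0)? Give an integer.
Answer: 2

Derivation:
Path from root to G: K -> F -> G
Depth = number of edges = 2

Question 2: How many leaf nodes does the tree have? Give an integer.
Leaves (nodes with no children): A, B, C, H, J

Answer: 5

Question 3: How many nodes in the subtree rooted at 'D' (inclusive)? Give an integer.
Answer: 4

Derivation:
Subtree rooted at D contains: C, D, H, J
Count = 4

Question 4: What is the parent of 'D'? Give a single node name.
Scan adjacency: D appears as child of K

Answer: K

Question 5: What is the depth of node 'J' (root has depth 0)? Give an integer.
Answer: 2

Derivation:
Path from root to J: K -> D -> J
Depth = number of edges = 2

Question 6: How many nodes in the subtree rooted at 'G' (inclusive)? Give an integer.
Answer: 4

Derivation:
Subtree rooted at G contains: A, B, E, G
Count = 4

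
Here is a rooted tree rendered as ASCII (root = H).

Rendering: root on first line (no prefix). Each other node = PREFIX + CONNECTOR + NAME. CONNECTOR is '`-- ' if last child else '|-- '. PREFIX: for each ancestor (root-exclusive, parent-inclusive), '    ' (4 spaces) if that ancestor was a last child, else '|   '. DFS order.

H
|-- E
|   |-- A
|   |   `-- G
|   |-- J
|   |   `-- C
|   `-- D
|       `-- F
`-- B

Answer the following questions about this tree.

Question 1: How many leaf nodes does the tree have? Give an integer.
Answer: 4

Derivation:
Leaves (nodes with no children): B, C, F, G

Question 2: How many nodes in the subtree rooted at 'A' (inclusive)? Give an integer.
Subtree rooted at A contains: A, G
Count = 2

Answer: 2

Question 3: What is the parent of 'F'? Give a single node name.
Scan adjacency: F appears as child of D

Answer: D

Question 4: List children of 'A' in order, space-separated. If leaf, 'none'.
Answer: G

Derivation:
Node A's children (from adjacency): G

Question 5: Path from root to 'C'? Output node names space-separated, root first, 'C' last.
Answer: H E J C

Derivation:
Walk down from root: H -> E -> J -> C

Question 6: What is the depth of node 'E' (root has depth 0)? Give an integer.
Answer: 1

Derivation:
Path from root to E: H -> E
Depth = number of edges = 1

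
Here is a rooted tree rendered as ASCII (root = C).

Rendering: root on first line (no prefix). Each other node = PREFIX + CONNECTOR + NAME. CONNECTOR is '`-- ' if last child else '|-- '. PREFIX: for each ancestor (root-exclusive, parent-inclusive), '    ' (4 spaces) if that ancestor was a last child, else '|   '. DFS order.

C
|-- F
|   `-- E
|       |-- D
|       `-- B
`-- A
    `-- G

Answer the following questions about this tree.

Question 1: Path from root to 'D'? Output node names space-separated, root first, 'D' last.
Answer: C F E D

Derivation:
Walk down from root: C -> F -> E -> D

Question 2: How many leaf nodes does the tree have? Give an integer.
Answer: 3

Derivation:
Leaves (nodes with no children): B, D, G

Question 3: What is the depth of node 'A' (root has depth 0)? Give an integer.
Path from root to A: C -> A
Depth = number of edges = 1

Answer: 1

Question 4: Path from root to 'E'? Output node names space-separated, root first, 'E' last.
Walk down from root: C -> F -> E

Answer: C F E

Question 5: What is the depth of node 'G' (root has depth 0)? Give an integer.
Path from root to G: C -> A -> G
Depth = number of edges = 2

Answer: 2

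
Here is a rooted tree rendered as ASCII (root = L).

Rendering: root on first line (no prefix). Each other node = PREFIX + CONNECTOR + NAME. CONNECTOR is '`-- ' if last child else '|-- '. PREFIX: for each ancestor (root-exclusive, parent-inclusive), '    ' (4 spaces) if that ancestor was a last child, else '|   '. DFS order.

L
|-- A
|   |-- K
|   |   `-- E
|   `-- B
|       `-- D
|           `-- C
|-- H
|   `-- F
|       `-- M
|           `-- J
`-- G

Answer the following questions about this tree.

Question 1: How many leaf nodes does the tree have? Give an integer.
Leaves (nodes with no children): C, E, G, J

Answer: 4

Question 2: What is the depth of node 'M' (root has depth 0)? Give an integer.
Path from root to M: L -> H -> F -> M
Depth = number of edges = 3

Answer: 3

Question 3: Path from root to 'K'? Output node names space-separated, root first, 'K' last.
Walk down from root: L -> A -> K

Answer: L A K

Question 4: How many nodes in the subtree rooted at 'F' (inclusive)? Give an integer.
Subtree rooted at F contains: F, J, M
Count = 3

Answer: 3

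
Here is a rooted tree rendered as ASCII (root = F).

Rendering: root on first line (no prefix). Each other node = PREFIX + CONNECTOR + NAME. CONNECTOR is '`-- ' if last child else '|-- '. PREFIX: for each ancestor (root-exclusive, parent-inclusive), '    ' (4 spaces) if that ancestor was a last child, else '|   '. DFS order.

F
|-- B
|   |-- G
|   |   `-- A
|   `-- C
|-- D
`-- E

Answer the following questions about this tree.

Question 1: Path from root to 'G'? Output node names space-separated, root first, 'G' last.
Walk down from root: F -> B -> G

Answer: F B G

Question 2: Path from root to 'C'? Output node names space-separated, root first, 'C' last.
Answer: F B C

Derivation:
Walk down from root: F -> B -> C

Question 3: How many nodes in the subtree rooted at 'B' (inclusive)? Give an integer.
Subtree rooted at B contains: A, B, C, G
Count = 4

Answer: 4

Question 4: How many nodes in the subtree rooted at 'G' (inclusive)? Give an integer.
Subtree rooted at G contains: A, G
Count = 2

Answer: 2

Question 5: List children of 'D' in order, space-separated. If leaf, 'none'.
Answer: none

Derivation:
Node D's children (from adjacency): (leaf)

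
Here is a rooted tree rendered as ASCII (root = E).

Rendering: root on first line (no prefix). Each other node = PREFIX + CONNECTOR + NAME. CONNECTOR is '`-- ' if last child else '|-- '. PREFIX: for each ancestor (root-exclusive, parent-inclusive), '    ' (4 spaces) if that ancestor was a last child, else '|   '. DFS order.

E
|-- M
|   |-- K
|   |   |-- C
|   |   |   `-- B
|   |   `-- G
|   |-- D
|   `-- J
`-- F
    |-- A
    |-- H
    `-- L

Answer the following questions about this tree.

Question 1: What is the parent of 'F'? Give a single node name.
Scan adjacency: F appears as child of E

Answer: E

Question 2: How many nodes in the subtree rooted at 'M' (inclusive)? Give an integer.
Subtree rooted at M contains: B, C, D, G, J, K, M
Count = 7

Answer: 7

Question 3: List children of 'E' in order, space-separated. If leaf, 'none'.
Answer: M F

Derivation:
Node E's children (from adjacency): M, F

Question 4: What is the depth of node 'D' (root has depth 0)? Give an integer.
Path from root to D: E -> M -> D
Depth = number of edges = 2

Answer: 2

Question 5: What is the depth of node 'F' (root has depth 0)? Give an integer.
Answer: 1

Derivation:
Path from root to F: E -> F
Depth = number of edges = 1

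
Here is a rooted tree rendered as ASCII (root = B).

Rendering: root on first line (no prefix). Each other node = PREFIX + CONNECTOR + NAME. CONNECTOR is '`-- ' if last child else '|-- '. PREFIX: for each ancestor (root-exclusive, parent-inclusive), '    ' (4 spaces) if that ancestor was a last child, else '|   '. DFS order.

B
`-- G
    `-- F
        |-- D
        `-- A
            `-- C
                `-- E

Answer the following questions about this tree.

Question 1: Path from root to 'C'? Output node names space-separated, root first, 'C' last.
Walk down from root: B -> G -> F -> A -> C

Answer: B G F A C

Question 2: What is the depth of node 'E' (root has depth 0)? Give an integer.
Path from root to E: B -> G -> F -> A -> C -> E
Depth = number of edges = 5

Answer: 5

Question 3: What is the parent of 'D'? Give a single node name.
Scan adjacency: D appears as child of F

Answer: F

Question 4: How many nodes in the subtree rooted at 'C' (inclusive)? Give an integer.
Subtree rooted at C contains: C, E
Count = 2

Answer: 2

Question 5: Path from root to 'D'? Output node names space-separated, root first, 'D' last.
Answer: B G F D

Derivation:
Walk down from root: B -> G -> F -> D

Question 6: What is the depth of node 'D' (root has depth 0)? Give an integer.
Answer: 3

Derivation:
Path from root to D: B -> G -> F -> D
Depth = number of edges = 3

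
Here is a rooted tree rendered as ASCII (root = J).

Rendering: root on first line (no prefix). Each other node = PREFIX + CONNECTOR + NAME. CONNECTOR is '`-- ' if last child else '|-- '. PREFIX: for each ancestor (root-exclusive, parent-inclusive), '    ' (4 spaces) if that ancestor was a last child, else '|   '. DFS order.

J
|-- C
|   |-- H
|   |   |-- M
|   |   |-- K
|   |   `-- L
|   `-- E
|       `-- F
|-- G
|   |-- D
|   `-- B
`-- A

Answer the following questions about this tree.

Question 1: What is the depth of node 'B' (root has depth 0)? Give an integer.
Path from root to B: J -> G -> B
Depth = number of edges = 2

Answer: 2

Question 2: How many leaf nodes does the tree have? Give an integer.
Leaves (nodes with no children): A, B, D, F, K, L, M

Answer: 7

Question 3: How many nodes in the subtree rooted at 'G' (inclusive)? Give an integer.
Answer: 3

Derivation:
Subtree rooted at G contains: B, D, G
Count = 3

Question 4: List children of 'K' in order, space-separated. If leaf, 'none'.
Node K's children (from adjacency): (leaf)

Answer: none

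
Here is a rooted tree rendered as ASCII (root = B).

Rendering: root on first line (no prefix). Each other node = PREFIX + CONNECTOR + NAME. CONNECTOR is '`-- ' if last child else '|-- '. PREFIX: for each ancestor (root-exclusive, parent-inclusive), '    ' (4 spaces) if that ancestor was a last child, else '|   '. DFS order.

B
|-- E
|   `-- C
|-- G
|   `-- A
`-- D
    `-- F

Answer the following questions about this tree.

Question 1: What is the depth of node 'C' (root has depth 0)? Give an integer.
Answer: 2

Derivation:
Path from root to C: B -> E -> C
Depth = number of edges = 2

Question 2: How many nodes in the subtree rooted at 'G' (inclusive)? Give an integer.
Subtree rooted at G contains: A, G
Count = 2

Answer: 2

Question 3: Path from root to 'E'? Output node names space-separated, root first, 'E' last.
Walk down from root: B -> E

Answer: B E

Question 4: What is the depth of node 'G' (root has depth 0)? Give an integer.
Path from root to G: B -> G
Depth = number of edges = 1

Answer: 1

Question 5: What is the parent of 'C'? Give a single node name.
Answer: E

Derivation:
Scan adjacency: C appears as child of E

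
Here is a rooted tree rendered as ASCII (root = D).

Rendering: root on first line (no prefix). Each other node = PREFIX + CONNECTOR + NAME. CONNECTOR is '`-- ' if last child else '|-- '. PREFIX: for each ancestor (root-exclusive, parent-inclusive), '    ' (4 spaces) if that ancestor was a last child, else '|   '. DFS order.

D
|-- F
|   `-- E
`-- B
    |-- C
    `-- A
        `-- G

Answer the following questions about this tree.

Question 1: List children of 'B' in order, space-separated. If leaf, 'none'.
Answer: C A

Derivation:
Node B's children (from adjacency): C, A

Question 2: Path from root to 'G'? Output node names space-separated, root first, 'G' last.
Answer: D B A G

Derivation:
Walk down from root: D -> B -> A -> G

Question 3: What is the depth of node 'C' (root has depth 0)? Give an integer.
Path from root to C: D -> B -> C
Depth = number of edges = 2

Answer: 2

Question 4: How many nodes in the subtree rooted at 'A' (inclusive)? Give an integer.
Answer: 2

Derivation:
Subtree rooted at A contains: A, G
Count = 2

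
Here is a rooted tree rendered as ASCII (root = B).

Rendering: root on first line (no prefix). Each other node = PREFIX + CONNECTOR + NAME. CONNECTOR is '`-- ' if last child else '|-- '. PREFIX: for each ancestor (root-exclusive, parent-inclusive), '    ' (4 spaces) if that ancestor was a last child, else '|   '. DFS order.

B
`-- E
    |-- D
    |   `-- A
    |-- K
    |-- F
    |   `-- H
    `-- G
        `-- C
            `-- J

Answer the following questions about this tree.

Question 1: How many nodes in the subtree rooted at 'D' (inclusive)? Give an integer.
Subtree rooted at D contains: A, D
Count = 2

Answer: 2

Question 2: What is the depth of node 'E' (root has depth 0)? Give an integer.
Path from root to E: B -> E
Depth = number of edges = 1

Answer: 1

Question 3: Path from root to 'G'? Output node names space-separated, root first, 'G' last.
Answer: B E G

Derivation:
Walk down from root: B -> E -> G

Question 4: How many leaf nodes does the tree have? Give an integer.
Answer: 4

Derivation:
Leaves (nodes with no children): A, H, J, K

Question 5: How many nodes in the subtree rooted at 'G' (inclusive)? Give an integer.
Answer: 3

Derivation:
Subtree rooted at G contains: C, G, J
Count = 3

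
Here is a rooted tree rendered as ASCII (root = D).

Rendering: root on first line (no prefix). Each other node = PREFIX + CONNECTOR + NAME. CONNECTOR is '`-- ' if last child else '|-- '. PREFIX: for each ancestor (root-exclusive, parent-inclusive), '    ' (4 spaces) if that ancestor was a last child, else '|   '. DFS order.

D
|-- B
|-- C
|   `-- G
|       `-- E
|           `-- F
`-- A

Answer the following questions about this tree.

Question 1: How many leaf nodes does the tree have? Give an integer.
Leaves (nodes with no children): A, B, F

Answer: 3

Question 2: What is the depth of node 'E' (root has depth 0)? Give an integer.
Answer: 3

Derivation:
Path from root to E: D -> C -> G -> E
Depth = number of edges = 3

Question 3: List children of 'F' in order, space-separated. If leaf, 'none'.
Node F's children (from adjacency): (leaf)

Answer: none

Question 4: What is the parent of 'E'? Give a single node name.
Scan adjacency: E appears as child of G

Answer: G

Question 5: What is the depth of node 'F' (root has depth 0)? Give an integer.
Path from root to F: D -> C -> G -> E -> F
Depth = number of edges = 4

Answer: 4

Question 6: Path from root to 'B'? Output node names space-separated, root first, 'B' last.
Answer: D B

Derivation:
Walk down from root: D -> B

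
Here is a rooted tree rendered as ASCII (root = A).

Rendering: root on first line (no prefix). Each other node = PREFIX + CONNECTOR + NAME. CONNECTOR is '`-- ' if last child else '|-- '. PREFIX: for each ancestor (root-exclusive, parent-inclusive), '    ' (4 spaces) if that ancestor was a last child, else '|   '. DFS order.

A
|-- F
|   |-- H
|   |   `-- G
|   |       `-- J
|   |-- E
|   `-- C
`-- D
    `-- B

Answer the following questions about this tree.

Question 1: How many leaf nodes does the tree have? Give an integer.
Leaves (nodes with no children): B, C, E, J

Answer: 4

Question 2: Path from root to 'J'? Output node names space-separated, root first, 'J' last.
Walk down from root: A -> F -> H -> G -> J

Answer: A F H G J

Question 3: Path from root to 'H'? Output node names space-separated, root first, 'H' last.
Answer: A F H

Derivation:
Walk down from root: A -> F -> H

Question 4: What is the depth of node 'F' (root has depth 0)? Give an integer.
Answer: 1

Derivation:
Path from root to F: A -> F
Depth = number of edges = 1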